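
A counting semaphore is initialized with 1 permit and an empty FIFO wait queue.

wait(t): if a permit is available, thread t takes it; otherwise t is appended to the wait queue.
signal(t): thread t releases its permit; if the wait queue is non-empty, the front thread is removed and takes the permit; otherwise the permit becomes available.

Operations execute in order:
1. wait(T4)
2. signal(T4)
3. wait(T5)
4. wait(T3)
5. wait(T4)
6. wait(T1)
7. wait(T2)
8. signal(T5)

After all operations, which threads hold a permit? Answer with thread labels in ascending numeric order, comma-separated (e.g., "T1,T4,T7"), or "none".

Answer: T3

Derivation:
Step 1: wait(T4) -> count=0 queue=[] holders={T4}
Step 2: signal(T4) -> count=1 queue=[] holders={none}
Step 3: wait(T5) -> count=0 queue=[] holders={T5}
Step 4: wait(T3) -> count=0 queue=[T3] holders={T5}
Step 5: wait(T4) -> count=0 queue=[T3,T4] holders={T5}
Step 6: wait(T1) -> count=0 queue=[T3,T4,T1] holders={T5}
Step 7: wait(T2) -> count=0 queue=[T3,T4,T1,T2] holders={T5}
Step 8: signal(T5) -> count=0 queue=[T4,T1,T2] holders={T3}
Final holders: T3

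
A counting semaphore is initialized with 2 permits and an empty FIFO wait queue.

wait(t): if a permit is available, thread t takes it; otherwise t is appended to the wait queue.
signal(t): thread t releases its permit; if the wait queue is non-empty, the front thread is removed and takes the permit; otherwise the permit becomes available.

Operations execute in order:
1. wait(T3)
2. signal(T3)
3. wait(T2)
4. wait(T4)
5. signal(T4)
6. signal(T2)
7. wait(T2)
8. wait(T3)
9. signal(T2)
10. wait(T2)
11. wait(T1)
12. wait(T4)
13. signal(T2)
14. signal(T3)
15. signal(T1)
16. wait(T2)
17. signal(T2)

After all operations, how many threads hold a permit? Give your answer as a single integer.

Answer: 1

Derivation:
Step 1: wait(T3) -> count=1 queue=[] holders={T3}
Step 2: signal(T3) -> count=2 queue=[] holders={none}
Step 3: wait(T2) -> count=1 queue=[] holders={T2}
Step 4: wait(T4) -> count=0 queue=[] holders={T2,T4}
Step 5: signal(T4) -> count=1 queue=[] holders={T2}
Step 6: signal(T2) -> count=2 queue=[] holders={none}
Step 7: wait(T2) -> count=1 queue=[] holders={T2}
Step 8: wait(T3) -> count=0 queue=[] holders={T2,T3}
Step 9: signal(T2) -> count=1 queue=[] holders={T3}
Step 10: wait(T2) -> count=0 queue=[] holders={T2,T3}
Step 11: wait(T1) -> count=0 queue=[T1] holders={T2,T3}
Step 12: wait(T4) -> count=0 queue=[T1,T4] holders={T2,T3}
Step 13: signal(T2) -> count=0 queue=[T4] holders={T1,T3}
Step 14: signal(T3) -> count=0 queue=[] holders={T1,T4}
Step 15: signal(T1) -> count=1 queue=[] holders={T4}
Step 16: wait(T2) -> count=0 queue=[] holders={T2,T4}
Step 17: signal(T2) -> count=1 queue=[] holders={T4}
Final holders: {T4} -> 1 thread(s)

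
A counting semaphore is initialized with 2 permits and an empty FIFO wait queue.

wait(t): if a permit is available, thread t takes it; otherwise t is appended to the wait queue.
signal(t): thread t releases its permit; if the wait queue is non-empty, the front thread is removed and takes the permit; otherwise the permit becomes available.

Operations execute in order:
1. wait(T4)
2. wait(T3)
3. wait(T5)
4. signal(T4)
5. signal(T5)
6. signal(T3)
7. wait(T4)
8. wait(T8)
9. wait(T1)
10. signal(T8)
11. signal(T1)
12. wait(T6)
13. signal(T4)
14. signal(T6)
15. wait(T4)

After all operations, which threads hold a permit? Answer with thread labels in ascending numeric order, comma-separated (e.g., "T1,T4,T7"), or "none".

Step 1: wait(T4) -> count=1 queue=[] holders={T4}
Step 2: wait(T3) -> count=0 queue=[] holders={T3,T4}
Step 3: wait(T5) -> count=0 queue=[T5] holders={T3,T4}
Step 4: signal(T4) -> count=0 queue=[] holders={T3,T5}
Step 5: signal(T5) -> count=1 queue=[] holders={T3}
Step 6: signal(T3) -> count=2 queue=[] holders={none}
Step 7: wait(T4) -> count=1 queue=[] holders={T4}
Step 8: wait(T8) -> count=0 queue=[] holders={T4,T8}
Step 9: wait(T1) -> count=0 queue=[T1] holders={T4,T8}
Step 10: signal(T8) -> count=0 queue=[] holders={T1,T4}
Step 11: signal(T1) -> count=1 queue=[] holders={T4}
Step 12: wait(T6) -> count=0 queue=[] holders={T4,T6}
Step 13: signal(T4) -> count=1 queue=[] holders={T6}
Step 14: signal(T6) -> count=2 queue=[] holders={none}
Step 15: wait(T4) -> count=1 queue=[] holders={T4}
Final holders: T4

Answer: T4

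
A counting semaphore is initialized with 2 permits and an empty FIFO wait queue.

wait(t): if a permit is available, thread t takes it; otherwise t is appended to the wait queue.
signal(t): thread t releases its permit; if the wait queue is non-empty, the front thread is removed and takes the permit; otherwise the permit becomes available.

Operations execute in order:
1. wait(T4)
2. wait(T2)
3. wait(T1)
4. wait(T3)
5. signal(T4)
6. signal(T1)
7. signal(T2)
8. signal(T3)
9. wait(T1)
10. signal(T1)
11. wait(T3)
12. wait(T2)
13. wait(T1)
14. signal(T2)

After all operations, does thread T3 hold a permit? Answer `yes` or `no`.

Answer: yes

Derivation:
Step 1: wait(T4) -> count=1 queue=[] holders={T4}
Step 2: wait(T2) -> count=0 queue=[] holders={T2,T4}
Step 3: wait(T1) -> count=0 queue=[T1] holders={T2,T4}
Step 4: wait(T3) -> count=0 queue=[T1,T3] holders={T2,T4}
Step 5: signal(T4) -> count=0 queue=[T3] holders={T1,T2}
Step 6: signal(T1) -> count=0 queue=[] holders={T2,T3}
Step 7: signal(T2) -> count=1 queue=[] holders={T3}
Step 8: signal(T3) -> count=2 queue=[] holders={none}
Step 9: wait(T1) -> count=1 queue=[] holders={T1}
Step 10: signal(T1) -> count=2 queue=[] holders={none}
Step 11: wait(T3) -> count=1 queue=[] holders={T3}
Step 12: wait(T2) -> count=0 queue=[] holders={T2,T3}
Step 13: wait(T1) -> count=0 queue=[T1] holders={T2,T3}
Step 14: signal(T2) -> count=0 queue=[] holders={T1,T3}
Final holders: {T1,T3} -> T3 in holders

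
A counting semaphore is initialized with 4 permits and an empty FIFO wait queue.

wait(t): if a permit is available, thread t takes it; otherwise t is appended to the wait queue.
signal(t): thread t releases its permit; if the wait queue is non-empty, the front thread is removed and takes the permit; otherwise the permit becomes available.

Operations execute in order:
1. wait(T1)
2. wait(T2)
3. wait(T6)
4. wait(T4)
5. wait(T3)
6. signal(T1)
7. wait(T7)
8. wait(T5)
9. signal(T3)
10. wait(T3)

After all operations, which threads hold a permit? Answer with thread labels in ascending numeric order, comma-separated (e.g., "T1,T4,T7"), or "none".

Answer: T2,T4,T6,T7

Derivation:
Step 1: wait(T1) -> count=3 queue=[] holders={T1}
Step 2: wait(T2) -> count=2 queue=[] holders={T1,T2}
Step 3: wait(T6) -> count=1 queue=[] holders={T1,T2,T6}
Step 4: wait(T4) -> count=0 queue=[] holders={T1,T2,T4,T6}
Step 5: wait(T3) -> count=0 queue=[T3] holders={T1,T2,T4,T6}
Step 6: signal(T1) -> count=0 queue=[] holders={T2,T3,T4,T6}
Step 7: wait(T7) -> count=0 queue=[T7] holders={T2,T3,T4,T6}
Step 8: wait(T5) -> count=0 queue=[T7,T5] holders={T2,T3,T4,T6}
Step 9: signal(T3) -> count=0 queue=[T5] holders={T2,T4,T6,T7}
Step 10: wait(T3) -> count=0 queue=[T5,T3] holders={T2,T4,T6,T7}
Final holders: T2,T4,T6,T7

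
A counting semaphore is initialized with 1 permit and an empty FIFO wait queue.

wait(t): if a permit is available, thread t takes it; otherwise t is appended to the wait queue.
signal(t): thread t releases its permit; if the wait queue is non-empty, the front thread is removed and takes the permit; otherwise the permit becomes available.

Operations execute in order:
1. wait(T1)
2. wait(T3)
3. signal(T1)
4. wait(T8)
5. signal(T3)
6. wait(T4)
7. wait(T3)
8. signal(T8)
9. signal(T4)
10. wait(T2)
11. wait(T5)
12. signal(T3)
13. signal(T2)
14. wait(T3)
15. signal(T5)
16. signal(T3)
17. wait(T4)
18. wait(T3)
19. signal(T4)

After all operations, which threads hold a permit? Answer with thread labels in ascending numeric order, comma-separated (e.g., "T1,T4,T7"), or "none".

Answer: T3

Derivation:
Step 1: wait(T1) -> count=0 queue=[] holders={T1}
Step 2: wait(T3) -> count=0 queue=[T3] holders={T1}
Step 3: signal(T1) -> count=0 queue=[] holders={T3}
Step 4: wait(T8) -> count=0 queue=[T8] holders={T3}
Step 5: signal(T3) -> count=0 queue=[] holders={T8}
Step 6: wait(T4) -> count=0 queue=[T4] holders={T8}
Step 7: wait(T3) -> count=0 queue=[T4,T3] holders={T8}
Step 8: signal(T8) -> count=0 queue=[T3] holders={T4}
Step 9: signal(T4) -> count=0 queue=[] holders={T3}
Step 10: wait(T2) -> count=0 queue=[T2] holders={T3}
Step 11: wait(T5) -> count=0 queue=[T2,T5] holders={T3}
Step 12: signal(T3) -> count=0 queue=[T5] holders={T2}
Step 13: signal(T2) -> count=0 queue=[] holders={T5}
Step 14: wait(T3) -> count=0 queue=[T3] holders={T5}
Step 15: signal(T5) -> count=0 queue=[] holders={T3}
Step 16: signal(T3) -> count=1 queue=[] holders={none}
Step 17: wait(T4) -> count=0 queue=[] holders={T4}
Step 18: wait(T3) -> count=0 queue=[T3] holders={T4}
Step 19: signal(T4) -> count=0 queue=[] holders={T3}
Final holders: T3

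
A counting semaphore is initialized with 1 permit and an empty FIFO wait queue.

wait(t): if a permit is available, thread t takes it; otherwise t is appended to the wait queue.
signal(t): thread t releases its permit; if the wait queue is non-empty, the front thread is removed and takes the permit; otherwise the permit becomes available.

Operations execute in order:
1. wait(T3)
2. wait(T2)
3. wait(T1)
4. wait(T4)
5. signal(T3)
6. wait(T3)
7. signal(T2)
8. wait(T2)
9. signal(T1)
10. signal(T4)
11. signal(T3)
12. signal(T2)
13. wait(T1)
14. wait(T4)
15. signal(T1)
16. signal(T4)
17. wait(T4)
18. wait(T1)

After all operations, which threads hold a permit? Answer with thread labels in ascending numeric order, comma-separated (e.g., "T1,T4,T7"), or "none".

Answer: T4

Derivation:
Step 1: wait(T3) -> count=0 queue=[] holders={T3}
Step 2: wait(T2) -> count=0 queue=[T2] holders={T3}
Step 3: wait(T1) -> count=0 queue=[T2,T1] holders={T3}
Step 4: wait(T4) -> count=0 queue=[T2,T1,T4] holders={T3}
Step 5: signal(T3) -> count=0 queue=[T1,T4] holders={T2}
Step 6: wait(T3) -> count=0 queue=[T1,T4,T3] holders={T2}
Step 7: signal(T2) -> count=0 queue=[T4,T3] holders={T1}
Step 8: wait(T2) -> count=0 queue=[T4,T3,T2] holders={T1}
Step 9: signal(T1) -> count=0 queue=[T3,T2] holders={T4}
Step 10: signal(T4) -> count=0 queue=[T2] holders={T3}
Step 11: signal(T3) -> count=0 queue=[] holders={T2}
Step 12: signal(T2) -> count=1 queue=[] holders={none}
Step 13: wait(T1) -> count=0 queue=[] holders={T1}
Step 14: wait(T4) -> count=0 queue=[T4] holders={T1}
Step 15: signal(T1) -> count=0 queue=[] holders={T4}
Step 16: signal(T4) -> count=1 queue=[] holders={none}
Step 17: wait(T4) -> count=0 queue=[] holders={T4}
Step 18: wait(T1) -> count=0 queue=[T1] holders={T4}
Final holders: T4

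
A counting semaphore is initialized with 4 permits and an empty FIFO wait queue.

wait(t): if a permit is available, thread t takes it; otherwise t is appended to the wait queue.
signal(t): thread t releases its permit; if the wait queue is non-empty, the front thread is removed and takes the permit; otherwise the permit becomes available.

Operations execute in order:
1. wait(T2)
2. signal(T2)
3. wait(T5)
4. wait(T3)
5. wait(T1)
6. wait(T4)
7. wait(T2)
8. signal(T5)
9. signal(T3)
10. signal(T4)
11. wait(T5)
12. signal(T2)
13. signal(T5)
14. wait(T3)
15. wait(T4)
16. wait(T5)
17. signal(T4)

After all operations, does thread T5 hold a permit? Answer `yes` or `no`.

Answer: yes

Derivation:
Step 1: wait(T2) -> count=3 queue=[] holders={T2}
Step 2: signal(T2) -> count=4 queue=[] holders={none}
Step 3: wait(T5) -> count=3 queue=[] holders={T5}
Step 4: wait(T3) -> count=2 queue=[] holders={T3,T5}
Step 5: wait(T1) -> count=1 queue=[] holders={T1,T3,T5}
Step 6: wait(T4) -> count=0 queue=[] holders={T1,T3,T4,T5}
Step 7: wait(T2) -> count=0 queue=[T2] holders={T1,T3,T4,T5}
Step 8: signal(T5) -> count=0 queue=[] holders={T1,T2,T3,T4}
Step 9: signal(T3) -> count=1 queue=[] holders={T1,T2,T4}
Step 10: signal(T4) -> count=2 queue=[] holders={T1,T2}
Step 11: wait(T5) -> count=1 queue=[] holders={T1,T2,T5}
Step 12: signal(T2) -> count=2 queue=[] holders={T1,T5}
Step 13: signal(T5) -> count=3 queue=[] holders={T1}
Step 14: wait(T3) -> count=2 queue=[] holders={T1,T3}
Step 15: wait(T4) -> count=1 queue=[] holders={T1,T3,T4}
Step 16: wait(T5) -> count=0 queue=[] holders={T1,T3,T4,T5}
Step 17: signal(T4) -> count=1 queue=[] holders={T1,T3,T5}
Final holders: {T1,T3,T5} -> T5 in holders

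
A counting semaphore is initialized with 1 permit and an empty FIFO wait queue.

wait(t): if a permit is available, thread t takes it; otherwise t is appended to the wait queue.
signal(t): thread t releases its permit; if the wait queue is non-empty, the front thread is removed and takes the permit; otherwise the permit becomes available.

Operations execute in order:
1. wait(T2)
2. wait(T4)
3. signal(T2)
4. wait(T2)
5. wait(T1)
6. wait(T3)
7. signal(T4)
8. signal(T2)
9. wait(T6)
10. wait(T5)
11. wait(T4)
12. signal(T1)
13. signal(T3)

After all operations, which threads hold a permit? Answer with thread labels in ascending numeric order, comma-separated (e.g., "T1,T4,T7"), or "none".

Step 1: wait(T2) -> count=0 queue=[] holders={T2}
Step 2: wait(T4) -> count=0 queue=[T4] holders={T2}
Step 3: signal(T2) -> count=0 queue=[] holders={T4}
Step 4: wait(T2) -> count=0 queue=[T2] holders={T4}
Step 5: wait(T1) -> count=0 queue=[T2,T1] holders={T4}
Step 6: wait(T3) -> count=0 queue=[T2,T1,T3] holders={T4}
Step 7: signal(T4) -> count=0 queue=[T1,T3] holders={T2}
Step 8: signal(T2) -> count=0 queue=[T3] holders={T1}
Step 9: wait(T6) -> count=0 queue=[T3,T6] holders={T1}
Step 10: wait(T5) -> count=0 queue=[T3,T6,T5] holders={T1}
Step 11: wait(T4) -> count=0 queue=[T3,T6,T5,T4] holders={T1}
Step 12: signal(T1) -> count=0 queue=[T6,T5,T4] holders={T3}
Step 13: signal(T3) -> count=0 queue=[T5,T4] holders={T6}
Final holders: T6

Answer: T6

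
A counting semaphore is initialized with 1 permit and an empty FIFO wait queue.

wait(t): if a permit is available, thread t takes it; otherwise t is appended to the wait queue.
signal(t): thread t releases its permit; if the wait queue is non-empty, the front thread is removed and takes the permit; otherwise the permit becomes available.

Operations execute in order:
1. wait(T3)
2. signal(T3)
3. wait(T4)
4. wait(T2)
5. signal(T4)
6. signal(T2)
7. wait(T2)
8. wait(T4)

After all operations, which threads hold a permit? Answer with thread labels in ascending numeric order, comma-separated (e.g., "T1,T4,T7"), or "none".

Answer: T2

Derivation:
Step 1: wait(T3) -> count=0 queue=[] holders={T3}
Step 2: signal(T3) -> count=1 queue=[] holders={none}
Step 3: wait(T4) -> count=0 queue=[] holders={T4}
Step 4: wait(T2) -> count=0 queue=[T2] holders={T4}
Step 5: signal(T4) -> count=0 queue=[] holders={T2}
Step 6: signal(T2) -> count=1 queue=[] holders={none}
Step 7: wait(T2) -> count=0 queue=[] holders={T2}
Step 8: wait(T4) -> count=0 queue=[T4] holders={T2}
Final holders: T2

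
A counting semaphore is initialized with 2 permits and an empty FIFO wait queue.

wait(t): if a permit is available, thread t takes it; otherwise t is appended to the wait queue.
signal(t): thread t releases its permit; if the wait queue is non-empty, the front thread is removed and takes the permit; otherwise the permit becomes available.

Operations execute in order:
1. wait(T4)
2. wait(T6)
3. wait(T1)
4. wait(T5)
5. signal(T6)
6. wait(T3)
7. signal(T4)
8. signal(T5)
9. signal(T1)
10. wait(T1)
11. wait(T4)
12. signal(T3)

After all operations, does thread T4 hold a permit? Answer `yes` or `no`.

Answer: yes

Derivation:
Step 1: wait(T4) -> count=1 queue=[] holders={T4}
Step 2: wait(T6) -> count=0 queue=[] holders={T4,T6}
Step 3: wait(T1) -> count=0 queue=[T1] holders={T4,T6}
Step 4: wait(T5) -> count=0 queue=[T1,T5] holders={T4,T6}
Step 5: signal(T6) -> count=0 queue=[T5] holders={T1,T4}
Step 6: wait(T3) -> count=0 queue=[T5,T3] holders={T1,T4}
Step 7: signal(T4) -> count=0 queue=[T3] holders={T1,T5}
Step 8: signal(T5) -> count=0 queue=[] holders={T1,T3}
Step 9: signal(T1) -> count=1 queue=[] holders={T3}
Step 10: wait(T1) -> count=0 queue=[] holders={T1,T3}
Step 11: wait(T4) -> count=0 queue=[T4] holders={T1,T3}
Step 12: signal(T3) -> count=0 queue=[] holders={T1,T4}
Final holders: {T1,T4} -> T4 in holders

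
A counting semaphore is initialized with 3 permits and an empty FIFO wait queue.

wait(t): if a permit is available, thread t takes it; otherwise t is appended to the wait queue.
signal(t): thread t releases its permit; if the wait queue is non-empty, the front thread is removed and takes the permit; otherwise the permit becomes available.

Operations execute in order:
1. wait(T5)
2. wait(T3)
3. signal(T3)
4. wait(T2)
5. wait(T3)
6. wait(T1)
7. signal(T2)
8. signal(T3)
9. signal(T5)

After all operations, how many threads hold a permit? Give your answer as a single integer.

Answer: 1

Derivation:
Step 1: wait(T5) -> count=2 queue=[] holders={T5}
Step 2: wait(T3) -> count=1 queue=[] holders={T3,T5}
Step 3: signal(T3) -> count=2 queue=[] holders={T5}
Step 4: wait(T2) -> count=1 queue=[] holders={T2,T5}
Step 5: wait(T3) -> count=0 queue=[] holders={T2,T3,T5}
Step 6: wait(T1) -> count=0 queue=[T1] holders={T2,T3,T5}
Step 7: signal(T2) -> count=0 queue=[] holders={T1,T3,T5}
Step 8: signal(T3) -> count=1 queue=[] holders={T1,T5}
Step 9: signal(T5) -> count=2 queue=[] holders={T1}
Final holders: {T1} -> 1 thread(s)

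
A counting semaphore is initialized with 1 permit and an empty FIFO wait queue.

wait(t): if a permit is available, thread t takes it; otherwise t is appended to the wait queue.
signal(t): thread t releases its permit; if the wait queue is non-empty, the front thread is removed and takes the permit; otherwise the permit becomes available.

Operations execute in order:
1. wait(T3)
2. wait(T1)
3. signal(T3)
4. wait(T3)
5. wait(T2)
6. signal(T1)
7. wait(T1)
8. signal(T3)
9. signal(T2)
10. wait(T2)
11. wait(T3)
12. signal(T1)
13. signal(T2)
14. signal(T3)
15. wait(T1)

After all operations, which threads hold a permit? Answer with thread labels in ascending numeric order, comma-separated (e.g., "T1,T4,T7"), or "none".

Answer: T1

Derivation:
Step 1: wait(T3) -> count=0 queue=[] holders={T3}
Step 2: wait(T1) -> count=0 queue=[T1] holders={T3}
Step 3: signal(T3) -> count=0 queue=[] holders={T1}
Step 4: wait(T3) -> count=0 queue=[T3] holders={T1}
Step 5: wait(T2) -> count=0 queue=[T3,T2] holders={T1}
Step 6: signal(T1) -> count=0 queue=[T2] holders={T3}
Step 7: wait(T1) -> count=0 queue=[T2,T1] holders={T3}
Step 8: signal(T3) -> count=0 queue=[T1] holders={T2}
Step 9: signal(T2) -> count=0 queue=[] holders={T1}
Step 10: wait(T2) -> count=0 queue=[T2] holders={T1}
Step 11: wait(T3) -> count=0 queue=[T2,T3] holders={T1}
Step 12: signal(T1) -> count=0 queue=[T3] holders={T2}
Step 13: signal(T2) -> count=0 queue=[] holders={T3}
Step 14: signal(T3) -> count=1 queue=[] holders={none}
Step 15: wait(T1) -> count=0 queue=[] holders={T1}
Final holders: T1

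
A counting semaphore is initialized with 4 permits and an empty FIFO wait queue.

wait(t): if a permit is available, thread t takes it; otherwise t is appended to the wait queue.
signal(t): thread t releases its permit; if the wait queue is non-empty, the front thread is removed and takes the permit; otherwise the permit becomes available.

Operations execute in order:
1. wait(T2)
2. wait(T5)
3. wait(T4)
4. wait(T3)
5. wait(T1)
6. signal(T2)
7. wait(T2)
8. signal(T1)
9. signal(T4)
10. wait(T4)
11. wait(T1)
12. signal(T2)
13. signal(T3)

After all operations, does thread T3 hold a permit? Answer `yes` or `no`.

Answer: no

Derivation:
Step 1: wait(T2) -> count=3 queue=[] holders={T2}
Step 2: wait(T5) -> count=2 queue=[] holders={T2,T5}
Step 3: wait(T4) -> count=1 queue=[] holders={T2,T4,T5}
Step 4: wait(T3) -> count=0 queue=[] holders={T2,T3,T4,T5}
Step 5: wait(T1) -> count=0 queue=[T1] holders={T2,T3,T4,T5}
Step 6: signal(T2) -> count=0 queue=[] holders={T1,T3,T4,T5}
Step 7: wait(T2) -> count=0 queue=[T2] holders={T1,T3,T4,T5}
Step 8: signal(T1) -> count=0 queue=[] holders={T2,T3,T4,T5}
Step 9: signal(T4) -> count=1 queue=[] holders={T2,T3,T5}
Step 10: wait(T4) -> count=0 queue=[] holders={T2,T3,T4,T5}
Step 11: wait(T1) -> count=0 queue=[T1] holders={T2,T3,T4,T5}
Step 12: signal(T2) -> count=0 queue=[] holders={T1,T3,T4,T5}
Step 13: signal(T3) -> count=1 queue=[] holders={T1,T4,T5}
Final holders: {T1,T4,T5} -> T3 not in holders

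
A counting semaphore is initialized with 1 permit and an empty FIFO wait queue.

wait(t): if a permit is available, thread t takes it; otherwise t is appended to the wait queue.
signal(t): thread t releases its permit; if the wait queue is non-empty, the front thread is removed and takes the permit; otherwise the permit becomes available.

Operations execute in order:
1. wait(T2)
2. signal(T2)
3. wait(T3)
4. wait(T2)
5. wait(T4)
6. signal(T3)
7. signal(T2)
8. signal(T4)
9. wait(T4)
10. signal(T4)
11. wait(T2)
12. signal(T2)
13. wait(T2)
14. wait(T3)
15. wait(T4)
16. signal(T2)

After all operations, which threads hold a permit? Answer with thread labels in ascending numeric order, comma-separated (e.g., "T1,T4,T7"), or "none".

Answer: T3

Derivation:
Step 1: wait(T2) -> count=0 queue=[] holders={T2}
Step 2: signal(T2) -> count=1 queue=[] holders={none}
Step 3: wait(T3) -> count=0 queue=[] holders={T3}
Step 4: wait(T2) -> count=0 queue=[T2] holders={T3}
Step 5: wait(T4) -> count=0 queue=[T2,T4] holders={T3}
Step 6: signal(T3) -> count=0 queue=[T4] holders={T2}
Step 7: signal(T2) -> count=0 queue=[] holders={T4}
Step 8: signal(T4) -> count=1 queue=[] holders={none}
Step 9: wait(T4) -> count=0 queue=[] holders={T4}
Step 10: signal(T4) -> count=1 queue=[] holders={none}
Step 11: wait(T2) -> count=0 queue=[] holders={T2}
Step 12: signal(T2) -> count=1 queue=[] holders={none}
Step 13: wait(T2) -> count=0 queue=[] holders={T2}
Step 14: wait(T3) -> count=0 queue=[T3] holders={T2}
Step 15: wait(T4) -> count=0 queue=[T3,T4] holders={T2}
Step 16: signal(T2) -> count=0 queue=[T4] holders={T3}
Final holders: T3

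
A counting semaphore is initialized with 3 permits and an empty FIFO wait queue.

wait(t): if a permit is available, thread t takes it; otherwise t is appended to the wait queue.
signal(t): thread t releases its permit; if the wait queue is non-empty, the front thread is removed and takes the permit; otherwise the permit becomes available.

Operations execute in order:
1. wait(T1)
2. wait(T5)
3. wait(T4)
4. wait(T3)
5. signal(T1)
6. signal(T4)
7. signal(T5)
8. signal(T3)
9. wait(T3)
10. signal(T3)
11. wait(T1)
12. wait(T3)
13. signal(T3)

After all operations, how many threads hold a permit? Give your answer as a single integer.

Answer: 1

Derivation:
Step 1: wait(T1) -> count=2 queue=[] holders={T1}
Step 2: wait(T5) -> count=1 queue=[] holders={T1,T5}
Step 3: wait(T4) -> count=0 queue=[] holders={T1,T4,T5}
Step 4: wait(T3) -> count=0 queue=[T3] holders={T1,T4,T5}
Step 5: signal(T1) -> count=0 queue=[] holders={T3,T4,T5}
Step 6: signal(T4) -> count=1 queue=[] holders={T3,T5}
Step 7: signal(T5) -> count=2 queue=[] holders={T3}
Step 8: signal(T3) -> count=3 queue=[] holders={none}
Step 9: wait(T3) -> count=2 queue=[] holders={T3}
Step 10: signal(T3) -> count=3 queue=[] holders={none}
Step 11: wait(T1) -> count=2 queue=[] holders={T1}
Step 12: wait(T3) -> count=1 queue=[] holders={T1,T3}
Step 13: signal(T3) -> count=2 queue=[] holders={T1}
Final holders: {T1} -> 1 thread(s)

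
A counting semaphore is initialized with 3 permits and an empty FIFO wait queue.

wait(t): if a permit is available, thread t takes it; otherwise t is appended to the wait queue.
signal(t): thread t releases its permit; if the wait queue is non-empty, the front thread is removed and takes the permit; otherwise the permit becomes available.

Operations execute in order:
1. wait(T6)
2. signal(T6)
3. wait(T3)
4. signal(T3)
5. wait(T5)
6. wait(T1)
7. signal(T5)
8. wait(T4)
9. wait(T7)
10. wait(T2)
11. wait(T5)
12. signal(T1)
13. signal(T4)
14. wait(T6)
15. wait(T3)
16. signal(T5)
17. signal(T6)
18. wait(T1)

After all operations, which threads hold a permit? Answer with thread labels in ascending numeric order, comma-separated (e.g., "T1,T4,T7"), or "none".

Answer: T2,T3,T7

Derivation:
Step 1: wait(T6) -> count=2 queue=[] holders={T6}
Step 2: signal(T6) -> count=3 queue=[] holders={none}
Step 3: wait(T3) -> count=2 queue=[] holders={T3}
Step 4: signal(T3) -> count=3 queue=[] holders={none}
Step 5: wait(T5) -> count=2 queue=[] holders={T5}
Step 6: wait(T1) -> count=1 queue=[] holders={T1,T5}
Step 7: signal(T5) -> count=2 queue=[] holders={T1}
Step 8: wait(T4) -> count=1 queue=[] holders={T1,T4}
Step 9: wait(T7) -> count=0 queue=[] holders={T1,T4,T7}
Step 10: wait(T2) -> count=0 queue=[T2] holders={T1,T4,T7}
Step 11: wait(T5) -> count=0 queue=[T2,T5] holders={T1,T4,T7}
Step 12: signal(T1) -> count=0 queue=[T5] holders={T2,T4,T7}
Step 13: signal(T4) -> count=0 queue=[] holders={T2,T5,T7}
Step 14: wait(T6) -> count=0 queue=[T6] holders={T2,T5,T7}
Step 15: wait(T3) -> count=0 queue=[T6,T3] holders={T2,T5,T7}
Step 16: signal(T5) -> count=0 queue=[T3] holders={T2,T6,T7}
Step 17: signal(T6) -> count=0 queue=[] holders={T2,T3,T7}
Step 18: wait(T1) -> count=0 queue=[T1] holders={T2,T3,T7}
Final holders: T2,T3,T7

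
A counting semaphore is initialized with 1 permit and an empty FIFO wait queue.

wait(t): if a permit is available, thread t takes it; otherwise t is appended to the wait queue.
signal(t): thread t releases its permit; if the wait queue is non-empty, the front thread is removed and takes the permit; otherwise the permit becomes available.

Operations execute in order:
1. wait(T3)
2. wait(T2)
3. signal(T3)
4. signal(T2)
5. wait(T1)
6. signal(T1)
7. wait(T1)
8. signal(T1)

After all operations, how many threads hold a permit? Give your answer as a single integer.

Step 1: wait(T3) -> count=0 queue=[] holders={T3}
Step 2: wait(T2) -> count=0 queue=[T2] holders={T3}
Step 3: signal(T3) -> count=0 queue=[] holders={T2}
Step 4: signal(T2) -> count=1 queue=[] holders={none}
Step 5: wait(T1) -> count=0 queue=[] holders={T1}
Step 6: signal(T1) -> count=1 queue=[] holders={none}
Step 7: wait(T1) -> count=0 queue=[] holders={T1}
Step 8: signal(T1) -> count=1 queue=[] holders={none}
Final holders: {none} -> 0 thread(s)

Answer: 0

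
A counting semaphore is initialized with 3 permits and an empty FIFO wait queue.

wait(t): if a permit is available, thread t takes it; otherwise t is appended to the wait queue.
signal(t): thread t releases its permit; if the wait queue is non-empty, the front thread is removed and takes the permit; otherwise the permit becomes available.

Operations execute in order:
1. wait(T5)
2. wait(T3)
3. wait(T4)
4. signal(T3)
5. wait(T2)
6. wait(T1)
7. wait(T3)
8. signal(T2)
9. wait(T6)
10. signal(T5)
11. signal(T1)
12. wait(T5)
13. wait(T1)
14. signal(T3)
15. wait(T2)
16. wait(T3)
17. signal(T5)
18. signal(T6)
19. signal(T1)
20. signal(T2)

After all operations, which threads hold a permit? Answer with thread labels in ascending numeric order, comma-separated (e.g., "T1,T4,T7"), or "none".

Step 1: wait(T5) -> count=2 queue=[] holders={T5}
Step 2: wait(T3) -> count=1 queue=[] holders={T3,T5}
Step 3: wait(T4) -> count=0 queue=[] holders={T3,T4,T5}
Step 4: signal(T3) -> count=1 queue=[] holders={T4,T5}
Step 5: wait(T2) -> count=0 queue=[] holders={T2,T4,T5}
Step 6: wait(T1) -> count=0 queue=[T1] holders={T2,T4,T5}
Step 7: wait(T3) -> count=0 queue=[T1,T3] holders={T2,T4,T5}
Step 8: signal(T2) -> count=0 queue=[T3] holders={T1,T4,T5}
Step 9: wait(T6) -> count=0 queue=[T3,T6] holders={T1,T4,T5}
Step 10: signal(T5) -> count=0 queue=[T6] holders={T1,T3,T4}
Step 11: signal(T1) -> count=0 queue=[] holders={T3,T4,T6}
Step 12: wait(T5) -> count=0 queue=[T5] holders={T3,T4,T6}
Step 13: wait(T1) -> count=0 queue=[T5,T1] holders={T3,T4,T6}
Step 14: signal(T3) -> count=0 queue=[T1] holders={T4,T5,T6}
Step 15: wait(T2) -> count=0 queue=[T1,T2] holders={T4,T5,T6}
Step 16: wait(T3) -> count=0 queue=[T1,T2,T3] holders={T4,T5,T6}
Step 17: signal(T5) -> count=0 queue=[T2,T3] holders={T1,T4,T6}
Step 18: signal(T6) -> count=0 queue=[T3] holders={T1,T2,T4}
Step 19: signal(T1) -> count=0 queue=[] holders={T2,T3,T4}
Step 20: signal(T2) -> count=1 queue=[] holders={T3,T4}
Final holders: T3,T4

Answer: T3,T4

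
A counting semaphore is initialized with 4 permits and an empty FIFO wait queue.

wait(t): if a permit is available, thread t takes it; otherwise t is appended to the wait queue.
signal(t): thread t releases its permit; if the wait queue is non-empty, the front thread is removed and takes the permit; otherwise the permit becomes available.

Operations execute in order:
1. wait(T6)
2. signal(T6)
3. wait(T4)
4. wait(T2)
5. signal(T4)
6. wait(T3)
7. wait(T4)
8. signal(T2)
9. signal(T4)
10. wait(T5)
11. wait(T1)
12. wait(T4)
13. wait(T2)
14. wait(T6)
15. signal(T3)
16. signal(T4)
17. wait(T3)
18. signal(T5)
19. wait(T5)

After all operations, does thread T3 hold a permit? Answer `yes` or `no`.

Step 1: wait(T6) -> count=3 queue=[] holders={T6}
Step 2: signal(T6) -> count=4 queue=[] holders={none}
Step 3: wait(T4) -> count=3 queue=[] holders={T4}
Step 4: wait(T2) -> count=2 queue=[] holders={T2,T4}
Step 5: signal(T4) -> count=3 queue=[] holders={T2}
Step 6: wait(T3) -> count=2 queue=[] holders={T2,T3}
Step 7: wait(T4) -> count=1 queue=[] holders={T2,T3,T4}
Step 8: signal(T2) -> count=2 queue=[] holders={T3,T4}
Step 9: signal(T4) -> count=3 queue=[] holders={T3}
Step 10: wait(T5) -> count=2 queue=[] holders={T3,T5}
Step 11: wait(T1) -> count=1 queue=[] holders={T1,T3,T5}
Step 12: wait(T4) -> count=0 queue=[] holders={T1,T3,T4,T5}
Step 13: wait(T2) -> count=0 queue=[T2] holders={T1,T3,T4,T5}
Step 14: wait(T6) -> count=0 queue=[T2,T6] holders={T1,T3,T4,T5}
Step 15: signal(T3) -> count=0 queue=[T6] holders={T1,T2,T4,T5}
Step 16: signal(T4) -> count=0 queue=[] holders={T1,T2,T5,T6}
Step 17: wait(T3) -> count=0 queue=[T3] holders={T1,T2,T5,T6}
Step 18: signal(T5) -> count=0 queue=[] holders={T1,T2,T3,T6}
Step 19: wait(T5) -> count=0 queue=[T5] holders={T1,T2,T3,T6}
Final holders: {T1,T2,T3,T6} -> T3 in holders

Answer: yes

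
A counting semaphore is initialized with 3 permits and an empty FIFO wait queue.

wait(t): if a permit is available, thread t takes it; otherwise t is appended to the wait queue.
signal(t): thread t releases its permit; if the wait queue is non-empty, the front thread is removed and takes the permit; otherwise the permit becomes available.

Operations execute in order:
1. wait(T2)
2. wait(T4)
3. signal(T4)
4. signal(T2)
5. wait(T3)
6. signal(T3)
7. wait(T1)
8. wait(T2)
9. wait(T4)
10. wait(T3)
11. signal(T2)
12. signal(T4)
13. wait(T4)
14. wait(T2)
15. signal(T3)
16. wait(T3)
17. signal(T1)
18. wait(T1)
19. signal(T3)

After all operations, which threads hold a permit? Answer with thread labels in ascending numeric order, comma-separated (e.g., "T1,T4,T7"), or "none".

Step 1: wait(T2) -> count=2 queue=[] holders={T2}
Step 2: wait(T4) -> count=1 queue=[] holders={T2,T4}
Step 3: signal(T4) -> count=2 queue=[] holders={T2}
Step 4: signal(T2) -> count=3 queue=[] holders={none}
Step 5: wait(T3) -> count=2 queue=[] holders={T3}
Step 6: signal(T3) -> count=3 queue=[] holders={none}
Step 7: wait(T1) -> count=2 queue=[] holders={T1}
Step 8: wait(T2) -> count=1 queue=[] holders={T1,T2}
Step 9: wait(T4) -> count=0 queue=[] holders={T1,T2,T4}
Step 10: wait(T3) -> count=0 queue=[T3] holders={T1,T2,T4}
Step 11: signal(T2) -> count=0 queue=[] holders={T1,T3,T4}
Step 12: signal(T4) -> count=1 queue=[] holders={T1,T3}
Step 13: wait(T4) -> count=0 queue=[] holders={T1,T3,T4}
Step 14: wait(T2) -> count=0 queue=[T2] holders={T1,T3,T4}
Step 15: signal(T3) -> count=0 queue=[] holders={T1,T2,T4}
Step 16: wait(T3) -> count=0 queue=[T3] holders={T1,T2,T4}
Step 17: signal(T1) -> count=0 queue=[] holders={T2,T3,T4}
Step 18: wait(T1) -> count=0 queue=[T1] holders={T2,T3,T4}
Step 19: signal(T3) -> count=0 queue=[] holders={T1,T2,T4}
Final holders: T1,T2,T4

Answer: T1,T2,T4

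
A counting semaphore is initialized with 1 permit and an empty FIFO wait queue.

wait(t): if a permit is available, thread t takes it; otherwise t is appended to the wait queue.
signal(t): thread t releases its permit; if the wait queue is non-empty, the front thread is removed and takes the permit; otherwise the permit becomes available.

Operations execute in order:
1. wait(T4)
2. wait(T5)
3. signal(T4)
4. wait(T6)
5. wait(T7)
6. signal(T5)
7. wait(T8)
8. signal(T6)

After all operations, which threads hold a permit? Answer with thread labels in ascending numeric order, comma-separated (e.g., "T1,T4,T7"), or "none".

Step 1: wait(T4) -> count=0 queue=[] holders={T4}
Step 2: wait(T5) -> count=0 queue=[T5] holders={T4}
Step 3: signal(T4) -> count=0 queue=[] holders={T5}
Step 4: wait(T6) -> count=0 queue=[T6] holders={T5}
Step 5: wait(T7) -> count=0 queue=[T6,T7] holders={T5}
Step 6: signal(T5) -> count=0 queue=[T7] holders={T6}
Step 7: wait(T8) -> count=0 queue=[T7,T8] holders={T6}
Step 8: signal(T6) -> count=0 queue=[T8] holders={T7}
Final holders: T7

Answer: T7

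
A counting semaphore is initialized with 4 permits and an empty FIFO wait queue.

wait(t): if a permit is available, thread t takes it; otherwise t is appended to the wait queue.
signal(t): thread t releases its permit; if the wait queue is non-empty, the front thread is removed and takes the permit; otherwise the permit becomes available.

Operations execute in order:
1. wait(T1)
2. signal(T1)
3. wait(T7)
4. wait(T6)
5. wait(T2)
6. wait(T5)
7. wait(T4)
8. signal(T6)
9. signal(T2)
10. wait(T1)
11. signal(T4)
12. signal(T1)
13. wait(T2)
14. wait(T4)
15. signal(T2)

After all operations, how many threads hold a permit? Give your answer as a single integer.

Step 1: wait(T1) -> count=3 queue=[] holders={T1}
Step 2: signal(T1) -> count=4 queue=[] holders={none}
Step 3: wait(T7) -> count=3 queue=[] holders={T7}
Step 4: wait(T6) -> count=2 queue=[] holders={T6,T7}
Step 5: wait(T2) -> count=1 queue=[] holders={T2,T6,T7}
Step 6: wait(T5) -> count=0 queue=[] holders={T2,T5,T6,T7}
Step 7: wait(T4) -> count=0 queue=[T4] holders={T2,T5,T6,T7}
Step 8: signal(T6) -> count=0 queue=[] holders={T2,T4,T5,T7}
Step 9: signal(T2) -> count=1 queue=[] holders={T4,T5,T7}
Step 10: wait(T1) -> count=0 queue=[] holders={T1,T4,T5,T7}
Step 11: signal(T4) -> count=1 queue=[] holders={T1,T5,T7}
Step 12: signal(T1) -> count=2 queue=[] holders={T5,T7}
Step 13: wait(T2) -> count=1 queue=[] holders={T2,T5,T7}
Step 14: wait(T4) -> count=0 queue=[] holders={T2,T4,T5,T7}
Step 15: signal(T2) -> count=1 queue=[] holders={T4,T5,T7}
Final holders: {T4,T5,T7} -> 3 thread(s)

Answer: 3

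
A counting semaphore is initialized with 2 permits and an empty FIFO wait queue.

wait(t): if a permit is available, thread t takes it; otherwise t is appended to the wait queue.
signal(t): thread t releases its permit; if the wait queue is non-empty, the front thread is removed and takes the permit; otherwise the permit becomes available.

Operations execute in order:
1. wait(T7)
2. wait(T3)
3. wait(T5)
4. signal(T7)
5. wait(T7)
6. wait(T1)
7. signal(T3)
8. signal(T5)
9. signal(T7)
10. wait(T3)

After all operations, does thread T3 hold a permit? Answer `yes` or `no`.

Answer: yes

Derivation:
Step 1: wait(T7) -> count=1 queue=[] holders={T7}
Step 2: wait(T3) -> count=0 queue=[] holders={T3,T7}
Step 3: wait(T5) -> count=0 queue=[T5] holders={T3,T7}
Step 4: signal(T7) -> count=0 queue=[] holders={T3,T5}
Step 5: wait(T7) -> count=0 queue=[T7] holders={T3,T5}
Step 6: wait(T1) -> count=0 queue=[T7,T1] holders={T3,T5}
Step 7: signal(T3) -> count=0 queue=[T1] holders={T5,T7}
Step 8: signal(T5) -> count=0 queue=[] holders={T1,T7}
Step 9: signal(T7) -> count=1 queue=[] holders={T1}
Step 10: wait(T3) -> count=0 queue=[] holders={T1,T3}
Final holders: {T1,T3} -> T3 in holders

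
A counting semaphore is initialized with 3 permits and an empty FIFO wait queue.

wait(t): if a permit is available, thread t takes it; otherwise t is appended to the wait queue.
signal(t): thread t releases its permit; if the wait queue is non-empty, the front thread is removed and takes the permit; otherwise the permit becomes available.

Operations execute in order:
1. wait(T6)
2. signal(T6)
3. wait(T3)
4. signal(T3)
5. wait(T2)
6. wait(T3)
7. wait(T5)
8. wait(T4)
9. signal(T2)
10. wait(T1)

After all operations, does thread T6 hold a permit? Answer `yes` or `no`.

Answer: no

Derivation:
Step 1: wait(T6) -> count=2 queue=[] holders={T6}
Step 2: signal(T6) -> count=3 queue=[] holders={none}
Step 3: wait(T3) -> count=2 queue=[] holders={T3}
Step 4: signal(T3) -> count=3 queue=[] holders={none}
Step 5: wait(T2) -> count=2 queue=[] holders={T2}
Step 6: wait(T3) -> count=1 queue=[] holders={T2,T3}
Step 7: wait(T5) -> count=0 queue=[] holders={T2,T3,T5}
Step 8: wait(T4) -> count=0 queue=[T4] holders={T2,T3,T5}
Step 9: signal(T2) -> count=0 queue=[] holders={T3,T4,T5}
Step 10: wait(T1) -> count=0 queue=[T1] holders={T3,T4,T5}
Final holders: {T3,T4,T5} -> T6 not in holders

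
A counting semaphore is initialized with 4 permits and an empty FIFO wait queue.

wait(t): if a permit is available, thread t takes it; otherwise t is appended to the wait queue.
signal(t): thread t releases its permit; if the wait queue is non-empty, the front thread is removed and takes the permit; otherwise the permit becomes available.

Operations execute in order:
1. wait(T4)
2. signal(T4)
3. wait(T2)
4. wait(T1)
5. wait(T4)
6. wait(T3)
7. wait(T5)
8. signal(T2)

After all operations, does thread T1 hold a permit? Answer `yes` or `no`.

Answer: yes

Derivation:
Step 1: wait(T4) -> count=3 queue=[] holders={T4}
Step 2: signal(T4) -> count=4 queue=[] holders={none}
Step 3: wait(T2) -> count=3 queue=[] holders={T2}
Step 4: wait(T1) -> count=2 queue=[] holders={T1,T2}
Step 5: wait(T4) -> count=1 queue=[] holders={T1,T2,T4}
Step 6: wait(T3) -> count=0 queue=[] holders={T1,T2,T3,T4}
Step 7: wait(T5) -> count=0 queue=[T5] holders={T1,T2,T3,T4}
Step 8: signal(T2) -> count=0 queue=[] holders={T1,T3,T4,T5}
Final holders: {T1,T3,T4,T5} -> T1 in holders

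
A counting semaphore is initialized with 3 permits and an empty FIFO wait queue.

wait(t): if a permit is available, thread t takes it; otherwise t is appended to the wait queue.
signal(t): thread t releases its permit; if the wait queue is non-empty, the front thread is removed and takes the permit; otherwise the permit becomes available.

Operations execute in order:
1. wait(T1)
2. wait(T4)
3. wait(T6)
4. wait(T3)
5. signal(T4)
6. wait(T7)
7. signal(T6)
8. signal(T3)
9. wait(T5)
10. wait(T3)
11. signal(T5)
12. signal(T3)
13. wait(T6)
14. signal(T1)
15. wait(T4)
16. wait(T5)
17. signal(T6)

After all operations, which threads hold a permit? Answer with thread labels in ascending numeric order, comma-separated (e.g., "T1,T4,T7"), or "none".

Answer: T4,T5,T7

Derivation:
Step 1: wait(T1) -> count=2 queue=[] holders={T1}
Step 2: wait(T4) -> count=1 queue=[] holders={T1,T4}
Step 3: wait(T6) -> count=0 queue=[] holders={T1,T4,T6}
Step 4: wait(T3) -> count=0 queue=[T3] holders={T1,T4,T6}
Step 5: signal(T4) -> count=0 queue=[] holders={T1,T3,T6}
Step 6: wait(T7) -> count=0 queue=[T7] holders={T1,T3,T6}
Step 7: signal(T6) -> count=0 queue=[] holders={T1,T3,T7}
Step 8: signal(T3) -> count=1 queue=[] holders={T1,T7}
Step 9: wait(T5) -> count=0 queue=[] holders={T1,T5,T7}
Step 10: wait(T3) -> count=0 queue=[T3] holders={T1,T5,T7}
Step 11: signal(T5) -> count=0 queue=[] holders={T1,T3,T7}
Step 12: signal(T3) -> count=1 queue=[] holders={T1,T7}
Step 13: wait(T6) -> count=0 queue=[] holders={T1,T6,T7}
Step 14: signal(T1) -> count=1 queue=[] holders={T6,T7}
Step 15: wait(T4) -> count=0 queue=[] holders={T4,T6,T7}
Step 16: wait(T5) -> count=0 queue=[T5] holders={T4,T6,T7}
Step 17: signal(T6) -> count=0 queue=[] holders={T4,T5,T7}
Final holders: T4,T5,T7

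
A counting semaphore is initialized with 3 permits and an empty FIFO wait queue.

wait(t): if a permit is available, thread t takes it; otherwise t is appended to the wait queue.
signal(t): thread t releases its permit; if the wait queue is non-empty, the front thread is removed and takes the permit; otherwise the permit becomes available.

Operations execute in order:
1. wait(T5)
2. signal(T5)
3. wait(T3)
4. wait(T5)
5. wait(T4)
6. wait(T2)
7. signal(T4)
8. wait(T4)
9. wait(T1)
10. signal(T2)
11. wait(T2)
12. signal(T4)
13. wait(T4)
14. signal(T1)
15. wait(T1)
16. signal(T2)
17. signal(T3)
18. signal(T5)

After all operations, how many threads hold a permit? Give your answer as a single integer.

Answer: 2

Derivation:
Step 1: wait(T5) -> count=2 queue=[] holders={T5}
Step 2: signal(T5) -> count=3 queue=[] holders={none}
Step 3: wait(T3) -> count=2 queue=[] holders={T3}
Step 4: wait(T5) -> count=1 queue=[] holders={T3,T5}
Step 5: wait(T4) -> count=0 queue=[] holders={T3,T4,T5}
Step 6: wait(T2) -> count=0 queue=[T2] holders={T3,T4,T5}
Step 7: signal(T4) -> count=0 queue=[] holders={T2,T3,T5}
Step 8: wait(T4) -> count=0 queue=[T4] holders={T2,T3,T5}
Step 9: wait(T1) -> count=0 queue=[T4,T1] holders={T2,T3,T5}
Step 10: signal(T2) -> count=0 queue=[T1] holders={T3,T4,T5}
Step 11: wait(T2) -> count=0 queue=[T1,T2] holders={T3,T4,T5}
Step 12: signal(T4) -> count=0 queue=[T2] holders={T1,T3,T5}
Step 13: wait(T4) -> count=0 queue=[T2,T4] holders={T1,T3,T5}
Step 14: signal(T1) -> count=0 queue=[T4] holders={T2,T3,T5}
Step 15: wait(T1) -> count=0 queue=[T4,T1] holders={T2,T3,T5}
Step 16: signal(T2) -> count=0 queue=[T1] holders={T3,T4,T5}
Step 17: signal(T3) -> count=0 queue=[] holders={T1,T4,T5}
Step 18: signal(T5) -> count=1 queue=[] holders={T1,T4}
Final holders: {T1,T4} -> 2 thread(s)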